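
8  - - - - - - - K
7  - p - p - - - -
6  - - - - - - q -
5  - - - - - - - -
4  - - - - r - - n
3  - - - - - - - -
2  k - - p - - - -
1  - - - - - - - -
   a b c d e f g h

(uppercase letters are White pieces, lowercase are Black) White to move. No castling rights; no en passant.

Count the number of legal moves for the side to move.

White to move; king on h8.
In check: no.
Legal moves: none.
Count: 0.

0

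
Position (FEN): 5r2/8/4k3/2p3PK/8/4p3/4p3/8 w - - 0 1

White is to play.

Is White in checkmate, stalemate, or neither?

neither

White to move; white king on h5.
In check: no.
Legal moves for White: Kh6, Kg6, Kh4, Kg4, g6.
White has 5 legal moves and is not in check → neither.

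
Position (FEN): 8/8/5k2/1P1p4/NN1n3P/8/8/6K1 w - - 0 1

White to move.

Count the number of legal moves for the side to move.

White to move; king on g1.
In check: no.
Legal moves: Nc6, Na6, Nxd5+, Nd3, Nc2, Na2, Nb6, Nc5, Nc3, Nb2, Kh2, Kg2, Kf2, Kh1, Kf1, b6, h5.
Count: 17.

17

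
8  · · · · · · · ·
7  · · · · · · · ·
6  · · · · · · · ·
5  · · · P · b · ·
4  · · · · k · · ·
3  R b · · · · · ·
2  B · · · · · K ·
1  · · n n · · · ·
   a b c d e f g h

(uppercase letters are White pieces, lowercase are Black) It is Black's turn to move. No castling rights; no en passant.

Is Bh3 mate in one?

no

After Bh3: white king on g2; in check: yes, from the black bishop on h3.
White has 5 legal replies: Kxh3, Kg3, Kh2, Kh1, Kg1.
In check but a legal move exists → not checkmate.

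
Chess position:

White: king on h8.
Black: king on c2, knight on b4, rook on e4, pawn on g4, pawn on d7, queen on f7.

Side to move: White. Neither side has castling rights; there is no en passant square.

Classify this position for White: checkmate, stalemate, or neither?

White to move; white king on h8.
In check: no.
King squares — g7: attacked by Qf7; h7: attacked by Qf7; g8: attacked by Qf7.
Legal moves for White: none.
Not in check and no legal moves → stalemate.

stalemate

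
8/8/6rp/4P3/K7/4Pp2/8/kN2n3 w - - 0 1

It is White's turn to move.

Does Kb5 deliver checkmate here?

no

After Kb5: black king on a1; in check: no.
Black is not in check, so this cannot be checkmate.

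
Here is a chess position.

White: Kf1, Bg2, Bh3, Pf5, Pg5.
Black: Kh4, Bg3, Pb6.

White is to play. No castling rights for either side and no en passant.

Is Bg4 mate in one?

After Bg4: black king on h4; in check: no.
Black is not in check, so this cannot be checkmate.

no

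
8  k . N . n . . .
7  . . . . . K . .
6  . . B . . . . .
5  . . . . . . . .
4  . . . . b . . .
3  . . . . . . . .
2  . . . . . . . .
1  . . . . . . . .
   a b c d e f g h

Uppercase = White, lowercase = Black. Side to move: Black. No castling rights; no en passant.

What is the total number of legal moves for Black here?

2

Black to move; king on a8.
In check: yes, from the white bishop on c6.
Legal moves: Kb8, Bxc6.
Count: 2.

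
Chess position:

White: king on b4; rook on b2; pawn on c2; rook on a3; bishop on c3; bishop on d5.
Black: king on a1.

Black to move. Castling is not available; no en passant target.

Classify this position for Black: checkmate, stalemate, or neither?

Black to move; black king on a1.
In check: yes, from the white rook on a3.
King squares — b1: attacked by Rb2; a2: attacked by Rb2; b2: attacked by Bc3.
Legal moves for Black: none.
In check with no legal moves → checkmate.

checkmate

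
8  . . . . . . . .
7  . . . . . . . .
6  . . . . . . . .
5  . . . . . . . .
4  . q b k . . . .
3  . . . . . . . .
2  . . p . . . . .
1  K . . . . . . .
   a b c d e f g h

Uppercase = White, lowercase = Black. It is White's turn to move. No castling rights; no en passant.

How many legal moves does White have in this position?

0

White to move; king on a1.
In check: no.
Legal moves: none.
Count: 0.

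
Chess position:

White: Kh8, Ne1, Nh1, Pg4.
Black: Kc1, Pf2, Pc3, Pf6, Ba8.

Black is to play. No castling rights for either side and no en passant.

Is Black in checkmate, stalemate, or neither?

neither

Black to move; black king on c1.
In check: no.
Legal moves for Black include: Bb7, Bc6, Bd5, Be4, Bf3, Bg2, Bxh1, Kd2, Kb2, Kd1, Kb1, fxe1=Q, fxe1=R, fxe1=B, fxe1=N, f5, c2, f1=Q, ... (list truncated; more exist).
Black has legal moves and is not in check → neither.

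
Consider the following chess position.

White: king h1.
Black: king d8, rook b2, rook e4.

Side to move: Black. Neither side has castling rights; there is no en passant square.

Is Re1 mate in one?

yes

After Re1: white king on h1; in check: yes, from the black rook on e1.
King squares — g1: attacked by Re1; g2: attacked by Rb2; h2: attacked by Rb2.
White has no legal moves → checkmate.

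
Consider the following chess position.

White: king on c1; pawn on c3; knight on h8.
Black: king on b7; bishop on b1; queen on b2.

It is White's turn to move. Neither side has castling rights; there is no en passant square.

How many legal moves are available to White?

White to move; king on c1.
In check: yes, from the black queen on b2.
Legal moves: Kxb2, Kd1.
Count: 2.

2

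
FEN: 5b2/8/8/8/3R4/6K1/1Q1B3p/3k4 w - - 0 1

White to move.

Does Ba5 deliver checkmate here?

yes

After Ba5: black king on d1; in check: yes, from the white rook on d4.
King squares — c1: attacked by Qb2; e1: attacked by Ba5; c2: attacked by Qb2; d2: attacked by Qb2; e2: attacked by Qb2.
Black has no legal moves → checkmate.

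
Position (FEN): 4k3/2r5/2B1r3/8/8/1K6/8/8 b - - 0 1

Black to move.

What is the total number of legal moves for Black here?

7

Black to move; king on e8.
In check: yes, from the white bishop on c6.
Legal moves: Kf8, Kd8, Kf7, Ke7, Rd7, Rcxc6, Rexc6.
Count: 7.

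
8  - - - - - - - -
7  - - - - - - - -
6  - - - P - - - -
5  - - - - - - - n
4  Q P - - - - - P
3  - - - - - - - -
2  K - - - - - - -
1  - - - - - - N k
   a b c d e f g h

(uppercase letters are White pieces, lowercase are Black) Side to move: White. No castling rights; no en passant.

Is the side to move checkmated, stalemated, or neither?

White to move; white king on a2.
In check: no.
Legal moves for White include: Qe8, Qa8+, Qd7, Qa7, Qc6+, Qa6, Qb5, Qa5, Qb3, Qa3, Qc2, Qd1, Kb3, Ka3, Kb2, Kb1, Ka1, Nh3, ... (list truncated; more exist).
White has legal moves and is not in check → neither.

neither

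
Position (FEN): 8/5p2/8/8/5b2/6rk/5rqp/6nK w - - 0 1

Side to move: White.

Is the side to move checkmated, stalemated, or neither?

White to move; white king on h1.
In check: yes, from the black queen on g2.
King squares — g1: attacked by Qg2; g2: attacked by Rf2; h2: attacked by Qg2.
Legal moves for White: none.
In check with no legal moves → checkmate.

checkmate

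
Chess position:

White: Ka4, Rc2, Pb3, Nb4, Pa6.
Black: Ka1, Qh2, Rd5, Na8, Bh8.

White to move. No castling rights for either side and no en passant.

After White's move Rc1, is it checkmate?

no

After Rc1: black king on a1; in check: yes, from the white rook on c1.
Black has 1 legal reply: Kb2.
In check but a legal move exists → not checkmate.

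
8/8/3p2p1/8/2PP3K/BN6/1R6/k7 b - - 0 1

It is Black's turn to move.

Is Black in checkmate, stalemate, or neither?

checkmate

Black to move; black king on a1.
In check: yes, from the white knight on b3.
King squares — b1: attacked by Rb2; a2: attacked by Rb2; b2: attacked by Ba3.
Legal moves for Black: none.
In check with no legal moves → checkmate.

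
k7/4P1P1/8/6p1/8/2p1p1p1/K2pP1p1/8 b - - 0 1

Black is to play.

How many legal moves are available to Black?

Black to move; king on a8.
In check: no.
Legal moves: Kb8, Kb7, Ka7, g4, c2, g1=Q, g1=R, g1=B, g1=N, d1=Q, d1=R, d1=B, d1=N.
Count: 13.

13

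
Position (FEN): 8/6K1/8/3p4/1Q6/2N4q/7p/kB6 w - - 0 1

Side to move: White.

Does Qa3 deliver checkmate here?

After Qa3: black king on a1; in check: yes, from the white queen on a3.
King squares — b1: attacked by Nc3; a2: attacked by Bb1; b2: attacked by Qa3.
Black has no legal moves → checkmate.

yes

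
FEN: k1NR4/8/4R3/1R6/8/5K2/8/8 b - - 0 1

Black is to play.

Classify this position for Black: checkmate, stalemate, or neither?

stalemate

Black to move; black king on a8.
In check: no.
King squares — a7: attacked by Nc8; b7: attacked by Rb5; b8: attacked by Rb5.
Legal moves for Black: none.
Not in check and no legal moves → stalemate.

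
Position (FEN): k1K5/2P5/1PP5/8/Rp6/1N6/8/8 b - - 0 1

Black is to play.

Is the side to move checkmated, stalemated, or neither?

checkmate

Black to move; black king on a8.
In check: yes, from the white rook on a4.
King squares — a7: attacked by Ra4; b7: attacked by Pc6; b8: attacked by Pc7.
Legal moves for Black: none.
In check with no legal moves → checkmate.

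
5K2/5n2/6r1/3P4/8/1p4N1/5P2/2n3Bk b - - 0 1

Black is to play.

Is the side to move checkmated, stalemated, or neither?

Black to move; black king on h1.
In check: yes, from the white knight on g3.
King squares — g1: available; g2: available; h2: attacked by Bg1.
Legal moves for Black: Kg2, Kxg1, Rxg3.
Black is in check but has 3 legal moves → neither.

neither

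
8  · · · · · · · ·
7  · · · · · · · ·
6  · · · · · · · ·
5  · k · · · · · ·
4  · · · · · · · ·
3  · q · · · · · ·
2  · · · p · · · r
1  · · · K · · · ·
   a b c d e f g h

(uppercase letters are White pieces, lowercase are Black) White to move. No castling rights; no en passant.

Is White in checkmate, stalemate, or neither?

White to move; white king on d1.
In check: yes, from the black queen on b3.
King squares — c1: attacked by Pd2; e1: attacked by Pd2; c2: attacked by Qb3; d2: attacked by Rh2; e2: attacked by Rh2.
Legal moves for White: none.
In check with no legal moves → checkmate.

checkmate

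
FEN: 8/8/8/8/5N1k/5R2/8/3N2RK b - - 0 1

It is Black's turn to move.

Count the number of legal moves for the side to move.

Black to move; king on h4.
In check: no.
Legal moves: none.
Count: 0.

0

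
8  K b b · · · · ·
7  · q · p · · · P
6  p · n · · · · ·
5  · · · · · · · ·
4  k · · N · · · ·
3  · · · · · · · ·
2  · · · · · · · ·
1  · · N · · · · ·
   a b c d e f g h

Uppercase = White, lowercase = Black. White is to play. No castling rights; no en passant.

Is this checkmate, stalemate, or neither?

White to move; white king on a8.
In check: yes, from the black queen on b7.
King squares — a7: attacked by Nc6; b7: attacked by Bc8; b8: attacked by Nc6.
Legal moves for White: none.
In check with no legal moves → checkmate.

checkmate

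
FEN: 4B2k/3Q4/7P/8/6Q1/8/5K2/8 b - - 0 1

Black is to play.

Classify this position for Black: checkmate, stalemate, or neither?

Black to move; black king on h8.
In check: no.
King squares — g7: attacked by Qg4; h7: attacked by Qd7; g8: attacked by Qg4.
Legal moves for Black: none.
Not in check and no legal moves → stalemate.

stalemate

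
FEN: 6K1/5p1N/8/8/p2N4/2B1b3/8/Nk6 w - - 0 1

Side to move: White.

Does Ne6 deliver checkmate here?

no

After Ne6: black king on b1; in check: no.
Black is not in check, so this cannot be checkmate.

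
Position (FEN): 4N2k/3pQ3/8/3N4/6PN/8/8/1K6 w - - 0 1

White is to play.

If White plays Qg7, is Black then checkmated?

yes

After Qg7: black king on h8; in check: yes, from the white queen on g7.
King squares — g7: attacked by Ne8; h7: attacked by Qg7; g8: attacked by Qg7.
Black has no legal moves → checkmate.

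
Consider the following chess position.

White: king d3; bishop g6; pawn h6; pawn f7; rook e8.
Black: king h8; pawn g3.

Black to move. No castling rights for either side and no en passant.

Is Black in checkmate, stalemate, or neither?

Black to move; black king on h8.
In check: yes, from the white rook on e8.
King squares — g7: attacked by Ph6; h7: attacked by Bg6; g8: attacked by Pf7.
Legal moves for Black: none.
In check with no legal moves → checkmate.

checkmate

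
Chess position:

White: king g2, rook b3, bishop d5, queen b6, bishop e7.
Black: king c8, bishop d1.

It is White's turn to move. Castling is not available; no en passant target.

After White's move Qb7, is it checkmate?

yes

After Qb7: black king on c8; in check: yes, from the white queen on b7.
King squares — b7: attacked by Rb3; c7: attacked by Qb7; d7: attacked by Qb7; b8: attacked by Qb7; d8: attacked by Be7.
Black has no legal moves → checkmate.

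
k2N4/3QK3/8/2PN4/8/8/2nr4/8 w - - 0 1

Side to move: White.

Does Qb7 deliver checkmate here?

After Qb7: black king on a8; in check: yes, from the white queen on b7.
King squares — a7: attacked by Qb7; b7: attacked by Nd8; b8: attacked by Qb7.
Black has no legal moves → checkmate.

yes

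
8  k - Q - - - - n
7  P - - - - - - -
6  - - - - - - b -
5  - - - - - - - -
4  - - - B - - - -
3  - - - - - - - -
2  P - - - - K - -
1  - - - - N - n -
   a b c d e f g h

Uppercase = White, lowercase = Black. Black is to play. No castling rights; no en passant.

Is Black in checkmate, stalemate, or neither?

Black to move; black king on a8.
In check: yes, from the white queen on c8.
King squares — a7: attacked by Bd4; b7: attacked by Qc8; b8: attacked by Pa7.
Legal moves for Black: none.
In check with no legal moves → checkmate.

checkmate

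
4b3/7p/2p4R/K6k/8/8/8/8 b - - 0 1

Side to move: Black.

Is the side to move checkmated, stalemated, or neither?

neither

Black to move; black king on h5.
In check: yes, from the white rook on h6.
King squares — g4: available; h4: attacked by Rh6; g5: available; g6: attacked by Rh6; h6: available.
Legal moves for Black: Kxh6, Kg5, Kg4.
Black is in check but has 3 legal moves → neither.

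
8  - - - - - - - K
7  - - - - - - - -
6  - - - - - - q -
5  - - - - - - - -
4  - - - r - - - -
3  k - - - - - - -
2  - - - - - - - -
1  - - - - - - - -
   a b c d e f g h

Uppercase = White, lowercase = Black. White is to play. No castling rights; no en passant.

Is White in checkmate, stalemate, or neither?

stalemate

White to move; white king on h8.
In check: no.
King squares — g7: attacked by Qg6; h7: attacked by Qg6; g8: attacked by Qg6.
Legal moves for White: none.
Not in check and no legal moves → stalemate.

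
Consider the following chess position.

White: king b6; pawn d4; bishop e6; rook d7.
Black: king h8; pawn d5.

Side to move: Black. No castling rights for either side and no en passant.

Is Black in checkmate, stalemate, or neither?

Black to move; black king on h8.
In check: no.
King squares — g7: attacked by Rd7; h7: attacked by Rd7; g8: attacked by Be6.
Legal moves for Black: none.
Not in check and no legal moves → stalemate.

stalemate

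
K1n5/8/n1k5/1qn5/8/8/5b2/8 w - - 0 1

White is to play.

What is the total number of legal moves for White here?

0

White to move; king on a8.
In check: no.
Legal moves: none.
Count: 0.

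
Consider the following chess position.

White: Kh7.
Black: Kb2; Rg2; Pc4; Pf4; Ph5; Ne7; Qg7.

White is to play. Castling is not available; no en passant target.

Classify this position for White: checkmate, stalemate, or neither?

checkmate

White to move; white king on h7.
In check: yes, from the black queen on g7.
King squares — g6: attacked by Rg2; h6: attacked by Qg7; g7: attacked by Rg2; g8: attacked by Ne7; h8: attacked by Qg7.
Legal moves for White: none.
In check with no legal moves → checkmate.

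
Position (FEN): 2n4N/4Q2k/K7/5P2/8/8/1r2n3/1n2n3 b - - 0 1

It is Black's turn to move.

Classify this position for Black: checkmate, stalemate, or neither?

neither

Black to move; black king on h7.
In check: yes, from the white queen on e7.
King squares — g6: attacked by Pf5; h6: available; g7: attacked by Qe7; g8: available; h8: available.
Legal moves for Black: Kxh8, Kg8, Kh6, Nxe7.
Black is in check but has 4 legal moves → neither.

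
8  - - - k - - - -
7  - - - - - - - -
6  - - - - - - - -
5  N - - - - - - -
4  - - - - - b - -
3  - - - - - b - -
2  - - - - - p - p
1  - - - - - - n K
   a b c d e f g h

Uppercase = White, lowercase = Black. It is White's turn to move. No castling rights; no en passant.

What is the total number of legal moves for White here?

0

White to move; king on h1.
In check: yes, from the black bishop on f3.
Legal moves: none.
Count: 0.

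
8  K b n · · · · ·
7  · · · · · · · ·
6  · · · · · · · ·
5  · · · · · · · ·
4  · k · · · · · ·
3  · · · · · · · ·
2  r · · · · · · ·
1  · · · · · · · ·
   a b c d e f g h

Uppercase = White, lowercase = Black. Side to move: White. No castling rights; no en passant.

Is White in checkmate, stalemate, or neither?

White to move; white king on a8.
In check: yes, from the black rook on a2.
King squares — a7: attacked by Ra2; b7: available; b8: available.
Legal moves for White: Kxb8, Kb7.
White is in check but has 2 legal moves → neither.

neither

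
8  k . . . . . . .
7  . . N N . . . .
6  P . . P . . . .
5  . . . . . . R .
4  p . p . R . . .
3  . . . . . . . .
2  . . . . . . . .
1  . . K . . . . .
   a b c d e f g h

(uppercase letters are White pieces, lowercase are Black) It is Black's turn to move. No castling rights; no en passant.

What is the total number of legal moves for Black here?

1

Black to move; king on a8.
In check: yes, from the white knight on c7.
Legal moves: Ka7.
Count: 1.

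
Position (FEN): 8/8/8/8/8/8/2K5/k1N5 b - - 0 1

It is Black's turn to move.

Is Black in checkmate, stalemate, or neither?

stalemate

Black to move; black king on a1.
In check: no.
King squares — b1: attacked by Kc2; a2: attacked by Nc1; b2: attacked by Kc2.
Legal moves for Black: none.
Not in check and no legal moves → stalemate.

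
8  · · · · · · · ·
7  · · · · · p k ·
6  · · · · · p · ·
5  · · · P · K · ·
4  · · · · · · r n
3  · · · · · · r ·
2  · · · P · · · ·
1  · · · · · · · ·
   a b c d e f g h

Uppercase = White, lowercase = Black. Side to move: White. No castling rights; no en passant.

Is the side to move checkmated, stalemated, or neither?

checkmate

White to move; white king on f5.
In check: yes, from the black knight on h4.
King squares — e4: attacked by Rg4; f4: attacked by Rg4; g4: attacked by Rg3; e5: attacked by Pf6; g5: attacked by Rg4; e6: attacked by Pf7; f6: attacked by Kg7; g6: attacked by Rg4.
Legal moves for White: none.
In check with no legal moves → checkmate.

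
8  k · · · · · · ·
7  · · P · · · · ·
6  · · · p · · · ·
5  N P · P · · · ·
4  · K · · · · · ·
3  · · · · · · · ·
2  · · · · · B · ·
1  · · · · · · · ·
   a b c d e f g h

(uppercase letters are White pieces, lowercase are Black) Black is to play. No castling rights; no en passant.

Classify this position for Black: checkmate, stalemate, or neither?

Black to move; black king on a8.
In check: no.
King squares — a7: attacked by Bf2; b7: attacked by Na5; b8: attacked by Pc7.
Legal moves for Black: none.
Not in check and no legal moves → stalemate.

stalemate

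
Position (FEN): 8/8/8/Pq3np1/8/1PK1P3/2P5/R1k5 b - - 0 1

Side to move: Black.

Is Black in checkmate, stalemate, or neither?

checkmate

Black to move; black king on c1.
In check: yes, from the white rook on a1.
King squares — b1: attacked by Ra1; d1: attacked by Ra1; b2: attacked by Kc3; c2: attacked by Kc3; d2: attacked by Kc3.
Legal moves for Black: none.
In check with no legal moves → checkmate.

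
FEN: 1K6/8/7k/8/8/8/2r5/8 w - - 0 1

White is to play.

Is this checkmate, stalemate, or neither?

neither

White to move; white king on b8.
In check: no.
Legal moves for White: Ka8, Kb7, Ka7.
White has 3 legal moves and is not in check → neither.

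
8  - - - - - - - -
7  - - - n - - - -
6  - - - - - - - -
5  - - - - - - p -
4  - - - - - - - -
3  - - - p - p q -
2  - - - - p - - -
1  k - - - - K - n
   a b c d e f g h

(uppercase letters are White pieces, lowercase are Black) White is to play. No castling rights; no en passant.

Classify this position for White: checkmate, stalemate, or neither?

White to move; white king on f1.
In check: yes, from the black pawn on e2.
King squares — e1: attacked by Qg3; g1: attacked by Qg3; e2: attacked by Pd3; f2: attacked by Nh1; g2: attacked by Pf3.
Legal moves for White: none.
In check with no legal moves → checkmate.

checkmate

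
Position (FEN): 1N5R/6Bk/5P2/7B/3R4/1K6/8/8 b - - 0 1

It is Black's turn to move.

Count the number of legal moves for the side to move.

Black to move; king on h7.
In check: yes, from the white rook on h8.
Legal moves: none.
Count: 0.

0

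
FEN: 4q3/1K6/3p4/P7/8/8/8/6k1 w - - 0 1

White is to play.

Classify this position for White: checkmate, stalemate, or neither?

neither

White to move; white king on b7.
In check: no.
Legal moves for White: Kc7, Ka7, Kb6, Ka6, a6.
White has 5 legal moves and is not in check → neither.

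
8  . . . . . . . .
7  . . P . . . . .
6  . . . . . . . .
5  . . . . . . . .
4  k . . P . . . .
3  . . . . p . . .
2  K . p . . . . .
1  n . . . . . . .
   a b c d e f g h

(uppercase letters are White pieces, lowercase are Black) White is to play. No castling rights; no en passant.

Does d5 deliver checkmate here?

no

After d5: black king on a4; in check: no.
Black is not in check, so this cannot be checkmate.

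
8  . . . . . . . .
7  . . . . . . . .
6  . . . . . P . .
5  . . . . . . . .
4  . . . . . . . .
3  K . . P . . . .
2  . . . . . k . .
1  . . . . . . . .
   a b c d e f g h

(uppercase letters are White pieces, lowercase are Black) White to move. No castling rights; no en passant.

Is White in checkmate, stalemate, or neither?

neither

White to move; white king on a3.
In check: no.
Legal moves for White: Kb4, Ka4, Kb3, Kb2, Ka2, f7, d4.
White has 7 legal moves and is not in check → neither.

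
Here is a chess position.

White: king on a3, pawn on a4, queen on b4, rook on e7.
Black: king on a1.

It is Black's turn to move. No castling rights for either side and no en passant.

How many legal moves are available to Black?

Black to move; king on a1.
In check: no.
Legal moves: none.
Count: 0.

0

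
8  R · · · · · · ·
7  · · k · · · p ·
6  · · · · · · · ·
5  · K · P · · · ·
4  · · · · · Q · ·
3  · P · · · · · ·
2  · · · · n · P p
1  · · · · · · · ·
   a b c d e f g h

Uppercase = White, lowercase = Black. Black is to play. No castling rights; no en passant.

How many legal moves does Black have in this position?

3

Black to move; king on c7.
In check: yes, from the white queen on f4.
Legal moves: Kd7, Kb7, Nxf4.
Count: 3.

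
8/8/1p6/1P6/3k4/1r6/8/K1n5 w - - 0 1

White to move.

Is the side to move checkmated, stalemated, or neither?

White to move; white king on a1.
In check: no.
King squares — b1: attacked by Rb3; a2: attacked by Nc1; b2: attacked by Rb3.
Legal moves for White: none.
Not in check and no legal moves → stalemate.

stalemate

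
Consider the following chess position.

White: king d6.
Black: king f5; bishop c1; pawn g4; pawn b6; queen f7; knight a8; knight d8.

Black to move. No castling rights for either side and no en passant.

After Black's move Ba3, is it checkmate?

yes

After Ba3: white king on d6; in check: yes, from the black bishop on a3.
King squares — c5: attacked by Ba3; d5: attacked by Qf7; e5: attacked by Kf5; c6: attacked by Nd8; e6: attacked by Kf5; c7: attacked by Qf7; d7: attacked by Qf7; e7: attacked by Ba3.
White has no legal moves → checkmate.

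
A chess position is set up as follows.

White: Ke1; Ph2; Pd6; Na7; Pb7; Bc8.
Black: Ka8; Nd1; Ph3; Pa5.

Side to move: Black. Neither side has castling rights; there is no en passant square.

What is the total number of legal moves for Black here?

2

Black to move; king on a8.
In check: yes, from the white pawn on b7.
Legal moves: Kb8, Kxa7.
Count: 2.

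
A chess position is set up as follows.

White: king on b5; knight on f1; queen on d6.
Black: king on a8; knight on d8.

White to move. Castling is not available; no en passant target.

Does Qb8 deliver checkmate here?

After Qb8: black king on a8; in check: yes, from the white queen on b8.
Black has 1 legal reply: Kxb8.
In check but a legal move exists → not checkmate.

no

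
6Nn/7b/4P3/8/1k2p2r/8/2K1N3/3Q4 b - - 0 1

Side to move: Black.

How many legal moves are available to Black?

Black to move; king on b4.
In check: no.
Legal moves: Nf7, Ng6, Bxg8, Bg6, Bf5, Rh6, Rh5, Rg4, Rf4, Rh3, Rh2, Rh1, Kc5, Kb5, Ka5, Kc4, Ka4, Ka3, e3+.
Count: 19.

19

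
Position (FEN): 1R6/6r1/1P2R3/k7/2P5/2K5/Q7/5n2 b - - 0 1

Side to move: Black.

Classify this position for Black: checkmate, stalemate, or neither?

Black to move; black king on a5.
In check: yes, from the white queen on a2.
King squares — a4: attacked by Qa2; b4: attacked by Kc3; b5: attacked by Pc4; a6: attacked by Qa2; b6: attacked by Re6.
Legal moves for Black: none.
In check with no legal moves → checkmate.

checkmate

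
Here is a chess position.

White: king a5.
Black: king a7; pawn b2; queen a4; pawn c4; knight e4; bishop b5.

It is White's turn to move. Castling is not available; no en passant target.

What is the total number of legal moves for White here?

White to move; king on a5.
In check: yes, from the black queen on a4.
Legal moves: none.
Count: 0.

0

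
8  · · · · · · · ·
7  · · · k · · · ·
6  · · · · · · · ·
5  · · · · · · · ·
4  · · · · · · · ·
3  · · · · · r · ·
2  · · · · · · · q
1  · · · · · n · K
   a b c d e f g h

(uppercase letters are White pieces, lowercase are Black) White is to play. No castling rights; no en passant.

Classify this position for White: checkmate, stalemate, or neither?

White to move; white king on h1.
In check: yes, from the black queen on h2.
King squares — g1: attacked by Qh2; g2: attacked by Qh2; h2: attacked by Nf1.
Legal moves for White: none.
In check with no legal moves → checkmate.

checkmate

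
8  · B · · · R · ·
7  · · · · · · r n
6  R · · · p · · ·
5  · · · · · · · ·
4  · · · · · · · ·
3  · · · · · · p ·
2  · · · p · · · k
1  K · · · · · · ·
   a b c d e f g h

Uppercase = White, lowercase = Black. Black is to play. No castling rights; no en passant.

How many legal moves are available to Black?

22

Black to move; king on h2.
In check: no.
Legal moves: Nxf8, Nf6, Ng5, Rg8, Rf7, Re7, Rd7, Rc7, Rb7, Ra7, Rg6, Rg5, Rg4, Kh3, Kg2, Kh1, Kg1, e5, d1=Q+, d1=R+, d1=B, d1=N.
Count: 22.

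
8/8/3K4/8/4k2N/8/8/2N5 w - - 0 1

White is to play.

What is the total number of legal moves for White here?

White to move; king on d6.
In check: no.
Legal moves: Ke7, Kd7, Kc7, Ke6, Kc6, Kc5, Ng6, Nf5, Nf3, Ng2, Nd3, Nb3, Ne2, Na2.
Count: 14.

14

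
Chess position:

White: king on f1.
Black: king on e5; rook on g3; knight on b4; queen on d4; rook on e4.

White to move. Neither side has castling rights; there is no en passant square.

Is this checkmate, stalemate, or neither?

stalemate

White to move; white king on f1.
In check: no.
King squares — e1: attacked by Re4; g1: attacked by Rg3; e2: attacked by Re4; f2: attacked by Qd4; g2: attacked by Rg3.
Legal moves for White: none.
Not in check and no legal moves → stalemate.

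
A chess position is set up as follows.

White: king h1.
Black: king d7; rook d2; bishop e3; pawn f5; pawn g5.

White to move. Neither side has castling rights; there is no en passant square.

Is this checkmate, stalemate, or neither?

stalemate

White to move; white king on h1.
In check: no.
King squares — g1: attacked by Be3; g2: attacked by Rd2; h2: attacked by Rd2.
Legal moves for White: none.
Not in check and no legal moves → stalemate.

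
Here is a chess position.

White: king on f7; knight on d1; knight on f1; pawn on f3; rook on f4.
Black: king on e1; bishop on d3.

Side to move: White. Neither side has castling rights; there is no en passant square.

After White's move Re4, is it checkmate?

After Re4: black king on e1; in check: yes, from the white rook on e4.
Black has 4 legal replies: Kxf1, Kxd1, Bxe4, Be2.
In check but a legal move exists → not checkmate.

no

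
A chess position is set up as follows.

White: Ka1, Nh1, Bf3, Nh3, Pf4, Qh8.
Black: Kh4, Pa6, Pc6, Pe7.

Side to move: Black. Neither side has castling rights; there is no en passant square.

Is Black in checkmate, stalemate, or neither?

checkmate

Black to move; black king on h4.
In check: yes, from the white queen on h8.
King squares — g3: attacked by Nh1; h3: attacked by Qh8; g4: attacked by Bf3; g5: attacked by Nh3; h5: attacked by Bf3.
Legal moves for Black: none.
In check with no legal moves → checkmate.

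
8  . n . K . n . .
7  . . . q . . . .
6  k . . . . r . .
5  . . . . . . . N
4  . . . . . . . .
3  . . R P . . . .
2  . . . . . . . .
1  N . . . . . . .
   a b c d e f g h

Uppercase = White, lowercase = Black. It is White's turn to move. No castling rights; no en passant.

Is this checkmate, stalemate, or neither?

White to move; white king on d8.
In check: yes, from the black queen on d7.
King squares — c7: attacked by Qd7; d7: attacked by Nb8; e7: attacked by Qd7; c8: attacked by Qd7; e8: attacked by Qd7.
Legal moves for White: none.
In check with no legal moves → checkmate.

checkmate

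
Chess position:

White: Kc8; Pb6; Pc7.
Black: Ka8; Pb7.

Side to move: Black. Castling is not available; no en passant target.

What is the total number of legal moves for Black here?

0

Black to move; king on a8.
In check: no.
Legal moves: none.
Count: 0.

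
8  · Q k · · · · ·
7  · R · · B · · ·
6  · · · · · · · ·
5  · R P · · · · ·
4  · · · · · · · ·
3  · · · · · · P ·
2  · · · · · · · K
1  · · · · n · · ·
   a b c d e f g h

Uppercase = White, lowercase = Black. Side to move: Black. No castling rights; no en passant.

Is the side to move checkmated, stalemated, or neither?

checkmate

Black to move; black king on c8.
In check: yes, from the white queen on b8.
King squares — b7: attacked by Rb5; c7: attacked by Rb7; d7: attacked by Rb7; b8: attacked by Rb7; d8: attacked by Be7.
Legal moves for Black: none.
In check with no legal moves → checkmate.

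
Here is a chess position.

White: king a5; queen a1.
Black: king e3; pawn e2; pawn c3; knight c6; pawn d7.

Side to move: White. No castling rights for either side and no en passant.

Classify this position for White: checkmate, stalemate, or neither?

neither

White to move; white king on a5.
In check: yes, from the black knight on c6.
King squares — a4: available; b4: attacked by Nc6; b5: available; a6: available; b6: available.
Legal moves for White: Kb6, Ka6, Kb5, Ka4.
White is in check but has 4 legal moves → neither.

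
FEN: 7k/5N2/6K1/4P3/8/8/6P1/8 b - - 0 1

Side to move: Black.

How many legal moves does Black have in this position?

1

Black to move; king on h8.
In check: yes, from the white knight on f7.
Legal moves: Kg8.
Count: 1.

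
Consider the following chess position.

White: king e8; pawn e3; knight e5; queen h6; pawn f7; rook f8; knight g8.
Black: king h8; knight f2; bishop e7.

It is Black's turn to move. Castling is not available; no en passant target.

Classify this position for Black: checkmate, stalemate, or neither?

checkmate

Black to move; black king on h8.
In check: yes, from the white queen on h6.
King squares — g7: attacked by Qh6; h7: attacked by Qh6; g8: attacked by Pf7.
Legal moves for Black: none.
In check with no legal moves → checkmate.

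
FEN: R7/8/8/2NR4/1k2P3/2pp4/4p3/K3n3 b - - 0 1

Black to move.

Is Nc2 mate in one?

no

After Nc2: white king on a1; in check: yes, from the black knight on c2.
White has 2 legal replies: Ka2, Kb1.
In check but a legal move exists → not checkmate.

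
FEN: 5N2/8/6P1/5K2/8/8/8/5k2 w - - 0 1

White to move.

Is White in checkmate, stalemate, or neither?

neither

White to move; white king on f5.
In check: no.
Legal moves for White: Nh7, Nd7, Ne6, Kf6, Ke6, Kg5, Ke5, Kg4, Kf4, Ke4, g7.
White has 11 legal moves and is not in check → neither.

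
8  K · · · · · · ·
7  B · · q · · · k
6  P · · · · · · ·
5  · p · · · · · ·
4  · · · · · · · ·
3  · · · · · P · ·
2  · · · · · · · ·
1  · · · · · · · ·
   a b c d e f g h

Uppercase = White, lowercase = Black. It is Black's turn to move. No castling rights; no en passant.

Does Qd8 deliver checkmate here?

no

After Qd8: white king on a8; in check: yes, from the black queen on d8.
White has 2 legal replies: Kb7, Bb8.
In check but a legal move exists → not checkmate.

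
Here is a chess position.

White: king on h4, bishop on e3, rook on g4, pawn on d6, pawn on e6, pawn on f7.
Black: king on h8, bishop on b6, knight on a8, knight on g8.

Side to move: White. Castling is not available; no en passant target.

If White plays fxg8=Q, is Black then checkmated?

After fxg8=Q: black king on h8; in check: yes, from the white queen on g8.
King squares — g7: attacked by Rg4; h7: attacked by Qg8; g8: attacked by Rg4.
Black has no legal moves → checkmate.

yes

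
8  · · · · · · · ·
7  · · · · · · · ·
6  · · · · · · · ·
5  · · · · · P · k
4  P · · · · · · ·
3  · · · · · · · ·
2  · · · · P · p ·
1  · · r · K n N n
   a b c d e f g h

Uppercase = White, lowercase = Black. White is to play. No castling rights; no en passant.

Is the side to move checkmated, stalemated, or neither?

White to move; white king on e1.
In check: yes, from the black rook on c1.
King squares — d1: attacked by Rc1; f1: attacked by Rc1; d2: attacked by Nf1; e2: own pawn; f2: attacked by Nh1.
Legal moves for White: none.
In check with no legal moves → checkmate.

checkmate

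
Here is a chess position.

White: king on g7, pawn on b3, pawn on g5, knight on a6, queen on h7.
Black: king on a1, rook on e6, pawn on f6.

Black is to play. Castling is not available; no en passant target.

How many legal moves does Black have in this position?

15

Black to move; king on a1.
In check: no.
Legal moves: Re8, Re7+, Rd6, Rc6, Rb6, Rxa6, Re5, Re4, Re3, Re2, Re1, Kb2, Ka2, fxg5, f5.
Count: 15.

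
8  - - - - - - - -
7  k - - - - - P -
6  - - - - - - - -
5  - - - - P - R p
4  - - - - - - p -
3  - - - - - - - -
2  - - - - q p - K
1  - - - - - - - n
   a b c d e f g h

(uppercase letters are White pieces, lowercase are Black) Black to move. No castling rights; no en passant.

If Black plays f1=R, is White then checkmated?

After f1=R: white king on h2; in check: yes, from the black queen on e2.
King squares — g1: attacked by Rf1; h1: attacked by Rf1; g2: attacked by Qe2; g3: attacked by Nh1; h3: attacked by Pg4.
White has no legal moves → checkmate.

yes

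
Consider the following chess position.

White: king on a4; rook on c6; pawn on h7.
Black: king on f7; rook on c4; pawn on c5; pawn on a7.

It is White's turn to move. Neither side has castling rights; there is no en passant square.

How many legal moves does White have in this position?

White to move; king on a4.
In check: yes, from the black rook on c4.
Legal moves: Kb5, Ka5, Kb3, Ka3.
Count: 4.

4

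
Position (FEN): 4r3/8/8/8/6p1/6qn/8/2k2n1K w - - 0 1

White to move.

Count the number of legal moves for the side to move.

White to move; king on h1.
In check: no.
Legal moves: none.
Count: 0.

0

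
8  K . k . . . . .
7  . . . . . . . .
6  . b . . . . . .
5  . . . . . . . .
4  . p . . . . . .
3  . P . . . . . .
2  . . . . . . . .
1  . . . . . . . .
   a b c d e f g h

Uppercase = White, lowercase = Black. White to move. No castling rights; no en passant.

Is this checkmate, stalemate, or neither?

stalemate

White to move; white king on a8.
In check: no.
King squares — a7: attacked by Bb6; b7: attacked by Kc8; b8: attacked by Kc8.
Legal moves for White: none.
Not in check and no legal moves → stalemate.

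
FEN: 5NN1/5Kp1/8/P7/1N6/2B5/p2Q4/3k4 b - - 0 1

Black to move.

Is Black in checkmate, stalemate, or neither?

checkmate

Black to move; black king on d1.
In check: yes, from the white queen on d2.
King squares — c1: attacked by Qd2; e1: attacked by Qd2; c2: attacked by Qd2; d2: attacked by Bc3; e2: attacked by Qd2.
Legal moves for Black: none.
In check with no legal moves → checkmate.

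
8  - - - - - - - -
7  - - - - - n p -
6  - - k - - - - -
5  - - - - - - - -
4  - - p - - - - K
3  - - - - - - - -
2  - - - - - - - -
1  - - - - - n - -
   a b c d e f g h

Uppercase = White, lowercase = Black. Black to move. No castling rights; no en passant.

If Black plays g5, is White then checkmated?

After g5: white king on h4; in check: yes, from the black pawn on g5.
White has 3 legal replies: Kh5, Kg4, Kh3.
In check but a legal move exists → not checkmate.

no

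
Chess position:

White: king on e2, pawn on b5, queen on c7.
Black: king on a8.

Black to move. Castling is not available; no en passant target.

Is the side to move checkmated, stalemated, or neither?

Black to move; black king on a8.
In check: no.
King squares — a7: attacked by Qc7; b7: attacked by Qc7; b8: attacked by Qc7.
Legal moves for Black: none.
Not in check and no legal moves → stalemate.

stalemate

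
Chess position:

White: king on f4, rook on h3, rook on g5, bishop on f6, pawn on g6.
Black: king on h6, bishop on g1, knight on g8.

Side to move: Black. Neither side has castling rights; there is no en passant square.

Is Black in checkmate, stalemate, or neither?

Black to move; black king on h6.
In check: yes, from the white rook on h3.
King squares — g5: attacked by Kf4; h5: attacked by Rh3; g6: attacked by Rg5; g7: attacked by Bf6; h7: attacked by Rh3.
Legal moves for Black: none.
In check with no legal moves → checkmate.

checkmate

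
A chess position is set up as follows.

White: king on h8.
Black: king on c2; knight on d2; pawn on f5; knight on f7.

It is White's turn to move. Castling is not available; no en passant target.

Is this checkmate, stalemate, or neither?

neither

White to move; white king on h8.
In check: yes, from the black knight on f7.
Legal moves for White: Kg8, Kh7, Kg7.
White is in check but has 3 legal moves → neither.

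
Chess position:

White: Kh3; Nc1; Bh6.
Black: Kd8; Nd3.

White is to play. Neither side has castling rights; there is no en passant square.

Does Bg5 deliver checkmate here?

After Bg5: black king on d8; in check: yes, from the white bishop on g5.
Black has 4 legal replies: Ke8, Kc8, Kd7, Kc7.
In check but a legal move exists → not checkmate.

no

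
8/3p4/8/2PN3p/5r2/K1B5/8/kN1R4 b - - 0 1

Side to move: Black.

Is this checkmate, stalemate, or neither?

checkmate

Black to move; black king on a1.
In check: yes, from the white bishop on c3.
King squares — b1: attacked by Rd1; a2: attacked by Ka3; b2: attacked by Ka3.
Legal moves for Black: none.
In check with no legal moves → checkmate.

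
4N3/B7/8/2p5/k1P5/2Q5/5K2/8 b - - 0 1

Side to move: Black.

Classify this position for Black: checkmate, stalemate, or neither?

stalemate

Black to move; black king on a4.
In check: no.
King squares — a3: attacked by Qc3; b3: attacked by Qc3; b4: attacked by Qc3; a5: attacked by Qc3; b5: attacked by Pc4.
Legal moves for Black: none.
Not in check and no legal moves → stalemate.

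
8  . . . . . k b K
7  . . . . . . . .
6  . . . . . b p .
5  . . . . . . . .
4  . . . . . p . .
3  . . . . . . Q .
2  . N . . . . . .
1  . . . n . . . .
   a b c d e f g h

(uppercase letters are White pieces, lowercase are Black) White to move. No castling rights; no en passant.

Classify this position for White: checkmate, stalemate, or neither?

checkmate

White to move; white king on h8.
In check: yes, from the black bishop on f6.
King squares — g7: attacked by Bf6; h7: attacked by Bg8; g8: attacked by Kf8.
Legal moves for White: none.
In check with no legal moves → checkmate.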